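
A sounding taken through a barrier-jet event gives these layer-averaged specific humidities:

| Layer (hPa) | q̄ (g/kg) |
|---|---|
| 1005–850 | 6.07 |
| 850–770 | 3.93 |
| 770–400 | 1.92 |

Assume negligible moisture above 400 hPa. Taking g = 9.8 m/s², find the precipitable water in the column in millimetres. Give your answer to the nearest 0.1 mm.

Precipitable water is the column-integrated vapour mass per unit area: PW = (1/g) Σ q̄ Δp, with q in kg/kg and Δp in Pa (1 kg/m² of water = 1 mm).
Layer 1005–850 hPa: Δp = 155 hPa = 15500 Pa, q̄ = 0.00607 kg/kg → 0.00607 × 15500 / 9.8 = 9.60 mm
Layer 850–770 hPa: Δp = 80 hPa = 8000 Pa, q̄ = 0.00393 kg/kg → 0.00393 × 8000 / 9.8 = 3.21 mm
Layer 770–400 hPa: Δp = 370 hPa = 37000 Pa, q̄ = 0.00192 kg/kg → 0.00192 × 37000 / 9.8 = 7.25 mm
PW = 9.60 + 3.21 + 7.25 = 20.06 ≈ 20.1 mm.

PW ≈ 20.1 mm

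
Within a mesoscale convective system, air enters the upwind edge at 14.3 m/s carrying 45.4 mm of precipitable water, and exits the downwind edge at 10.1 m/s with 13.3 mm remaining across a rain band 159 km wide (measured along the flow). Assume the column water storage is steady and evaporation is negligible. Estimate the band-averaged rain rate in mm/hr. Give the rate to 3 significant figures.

R ≈ 11.7 mm/hr

Column moisture flux per unit crosswind length is F = V × PW.
Inflow: F_in = 14.3 × 45.4 = 649.22 mm·m/s
Outflow: F_out = 10.1 × 13.3 = 134.33 mm·m/s
Steady-state rate R = (F_in − F_out)/L = (649.22 − 134.33) / 159000 m = 3.238e-03 mm/s.
R = 3.238e-03 × 3600 = 11.7 mm/hr.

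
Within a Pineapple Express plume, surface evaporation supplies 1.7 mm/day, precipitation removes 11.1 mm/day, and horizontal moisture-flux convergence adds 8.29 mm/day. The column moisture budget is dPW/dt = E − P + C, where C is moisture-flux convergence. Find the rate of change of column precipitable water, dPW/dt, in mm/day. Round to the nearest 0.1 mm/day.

dPW/dt ≈ -1.1 mm/day

dPW/dt = E − P + C = 1.7 − 11.1 + (8.29) = -1.1 mm/day.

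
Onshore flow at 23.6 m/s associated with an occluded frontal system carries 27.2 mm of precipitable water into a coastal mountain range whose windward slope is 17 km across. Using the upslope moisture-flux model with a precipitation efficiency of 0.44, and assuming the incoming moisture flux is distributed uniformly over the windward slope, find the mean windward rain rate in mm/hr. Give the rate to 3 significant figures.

Incoming column moisture flux per unit ridge length: F = V × PW = 23.6 × 27.2 = 641.92 mm·m/s.
Spread over the 17 km slope with efficiency ε = 0.44: R = ε·F/W = 0.44 × 641.92 / 17000 m = 1.661e-02 mm/s.
R = 1.661e-02 × 3600 = 59.8 mm/hr.

R ≈ 59.8 mm/hr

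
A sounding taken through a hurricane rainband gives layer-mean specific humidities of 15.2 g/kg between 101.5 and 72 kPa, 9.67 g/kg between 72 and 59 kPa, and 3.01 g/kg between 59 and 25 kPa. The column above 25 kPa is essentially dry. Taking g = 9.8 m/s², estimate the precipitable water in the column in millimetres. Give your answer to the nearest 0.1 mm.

PW ≈ 69.0 mm

Precipitable water is the column-integrated vapour mass per unit area: PW = (1/g) Σ q̄ Δp, with q in kg/kg and Δp in Pa (1 kg/m² of water = 1 mm).
Layer 101.5–72 kPa: Δp = 295 hPa = 29500 Pa, q̄ = 0.0152 kg/kg → 0.0152 × 29500 / 9.8 = 45.76 mm
Layer 72–59 kPa: Δp = 130 hPa = 13000 Pa, q̄ = 0.00967 kg/kg → 0.00967 × 13000 / 9.8 = 12.83 mm
Layer 59–25 kPa: Δp = 340 hPa = 34000 Pa, q̄ = 0.00301 kg/kg → 0.00301 × 34000 / 9.8 = 10.44 mm
PW = 45.76 + 12.83 + 10.44 = 69.03 ≈ 69.0 mm.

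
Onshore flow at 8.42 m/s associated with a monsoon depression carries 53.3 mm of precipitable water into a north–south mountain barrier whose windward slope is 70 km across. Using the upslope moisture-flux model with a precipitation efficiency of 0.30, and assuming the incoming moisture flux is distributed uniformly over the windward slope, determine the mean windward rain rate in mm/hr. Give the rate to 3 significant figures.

Incoming column moisture flux per unit ridge length: F = V × PW = 8.42 × 53.3 = 448.786 mm·m/s.
Spread over the 70 km slope with efficiency ε = 0.30: R = ε·F/W = 0.30 × 448.786 / 70000 m = 1.923e-03 mm/s.
R = 1.923e-03 × 3600 = 6.92 mm/hr.

R ≈ 6.92 mm/hr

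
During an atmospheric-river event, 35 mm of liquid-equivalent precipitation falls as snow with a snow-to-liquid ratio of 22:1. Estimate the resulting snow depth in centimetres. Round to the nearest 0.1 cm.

Snow depth = liquid × ratio = 35 mm × 22 = 770 mm = 77.0 cm.

snow depth ≈ 77.0 cm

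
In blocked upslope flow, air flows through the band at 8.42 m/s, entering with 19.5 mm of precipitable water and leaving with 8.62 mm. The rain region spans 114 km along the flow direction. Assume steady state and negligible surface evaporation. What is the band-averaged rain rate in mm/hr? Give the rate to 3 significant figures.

R ≈ 2.89 mm/hr

Column moisture flux per unit crosswind length is F = V × PW.
Inflow: F_in = 8.42 × 19.5 = 164.19 mm·m/s
Outflow: F_out = 8.42 × 8.62 = 72.5804 mm·m/s
Steady-state rate R = (F_in − F_out)/L = (164.19 − 72.5804) / 114000 m = 8.036e-04 mm/s.
R = 8.036e-04 × 3600 = 2.89 mm/hr.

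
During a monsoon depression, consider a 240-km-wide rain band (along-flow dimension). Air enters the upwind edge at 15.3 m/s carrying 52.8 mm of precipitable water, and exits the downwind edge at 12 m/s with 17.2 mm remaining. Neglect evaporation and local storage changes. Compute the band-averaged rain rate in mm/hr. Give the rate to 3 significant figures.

Column moisture flux per unit crosswind length is F = V × PW.
Inflow: F_in = 15.3 × 52.8 = 807.84 mm·m/s
Outflow: F_out = 12 × 17.2 = 206.4 mm·m/s
Steady-state rate R = (F_in − F_out)/L = (807.84 − 206.4) / 240000 m = 2.506e-03 mm/s.
R = 2.506e-03 × 3600 = 9.02 mm/hr.

R ≈ 9.02 mm/hr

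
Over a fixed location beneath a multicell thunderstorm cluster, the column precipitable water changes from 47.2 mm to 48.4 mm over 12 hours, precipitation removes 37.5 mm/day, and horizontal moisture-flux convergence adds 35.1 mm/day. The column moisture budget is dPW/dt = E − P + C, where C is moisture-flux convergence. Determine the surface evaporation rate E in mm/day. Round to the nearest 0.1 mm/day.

dPW/dt = (48.4 − 47.2) mm / (12/24 day) = +2.400 mm/day.
E = dPW/dt + P − C = (+2.400) + 37.5 − (35.1) = 4.8 mm/day.

E ≈ 4.8 mm/day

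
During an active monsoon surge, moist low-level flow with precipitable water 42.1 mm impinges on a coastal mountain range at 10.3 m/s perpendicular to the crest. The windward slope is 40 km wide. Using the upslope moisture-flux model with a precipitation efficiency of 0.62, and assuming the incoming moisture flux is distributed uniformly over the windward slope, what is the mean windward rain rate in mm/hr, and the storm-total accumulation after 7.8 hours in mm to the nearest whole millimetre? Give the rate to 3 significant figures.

Incoming column moisture flux per unit ridge length: F = V × PW = 10.3 × 42.1 = 433.63 mm·m/s.
Spread over the 40 km slope with efficiency ε = 0.62: R = ε·F/W = 0.62 × 433.63 / 40000 m = 6.721e-03 mm/s.
R = 6.721e-03 × 3600 = 24.2 mm/hr.
Over 7.8 h: total = 24.2 × 7.8 = 188.76 ≈ 189 mm.

R ≈ 24.2 mm/hr; total ≈ 189 mm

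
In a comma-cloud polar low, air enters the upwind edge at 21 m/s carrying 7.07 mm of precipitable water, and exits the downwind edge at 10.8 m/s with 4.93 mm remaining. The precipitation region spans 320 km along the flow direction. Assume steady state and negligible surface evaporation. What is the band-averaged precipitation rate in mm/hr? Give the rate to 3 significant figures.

Column moisture flux per unit crosswind length is F = V × PW.
Inflow: F_in = 21 × 7.07 = 148.47 mm·m/s
Outflow: F_out = 10.8 × 4.93 = 53.244 mm·m/s
Steady-state rate R = (F_in − F_out)/L = (148.47 − 53.244) / 320000 m = 2.976e-04 mm/s.
R = 2.976e-04 × 3600 = 1.07 mm/hr.

R ≈ 1.07 mm/hr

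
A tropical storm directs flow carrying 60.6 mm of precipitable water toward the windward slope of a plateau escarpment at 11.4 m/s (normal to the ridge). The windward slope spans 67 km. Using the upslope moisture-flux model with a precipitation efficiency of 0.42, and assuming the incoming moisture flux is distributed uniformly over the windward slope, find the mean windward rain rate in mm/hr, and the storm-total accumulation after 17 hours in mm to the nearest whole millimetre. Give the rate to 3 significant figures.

Incoming column moisture flux per unit ridge length: F = V × PW = 11.4 × 60.6 = 690.84 mm·m/s.
Spread over the 67 km slope with efficiency ε = 0.42: R = ε·F/W = 0.42 × 690.84 / 67000 m = 4.331e-03 mm/s.
R = 4.331e-03 × 3600 = 15.6 mm/hr.
Over 17 h: total = 15.6 × 17 = 265.2 ≈ 265 mm.

R ≈ 15.6 mm/hr; total ≈ 265 mm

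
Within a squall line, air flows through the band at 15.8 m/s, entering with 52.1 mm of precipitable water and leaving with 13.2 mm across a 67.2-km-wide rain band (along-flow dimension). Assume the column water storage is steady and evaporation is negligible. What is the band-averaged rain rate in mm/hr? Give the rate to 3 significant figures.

R ≈ 32.9 mm/hr

Column moisture flux per unit crosswind length is F = V × PW.
Inflow: F_in = 15.8 × 52.1 = 823.18 mm·m/s
Outflow: F_out = 15.8 × 13.2 = 208.56 mm·m/s
Steady-state rate R = (F_in − F_out)/L = (823.18 − 208.56) / 67200 m = 9.146e-03 mm/s.
R = 9.146e-03 × 3600 = 32.9 mm/hr.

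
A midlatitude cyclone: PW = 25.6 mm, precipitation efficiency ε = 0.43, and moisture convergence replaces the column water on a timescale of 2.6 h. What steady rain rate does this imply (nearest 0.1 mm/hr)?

R ≈ 4.2 mm/hr

Each overturning extracts ε × PW = 0.43 × 25.6 = 11.008 mm.
Rate = ε·PW / τ = 11.008 / 2.6 h = 4.2 mm/hr.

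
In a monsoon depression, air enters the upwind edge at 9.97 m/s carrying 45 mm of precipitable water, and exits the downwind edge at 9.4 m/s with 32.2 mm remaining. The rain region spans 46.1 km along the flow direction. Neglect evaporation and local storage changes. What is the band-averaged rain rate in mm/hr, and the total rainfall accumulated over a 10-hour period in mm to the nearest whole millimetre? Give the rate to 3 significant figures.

R ≈ 11.4 mm/hr; total ≈ 114 mm

Column moisture flux per unit crosswind length is F = V × PW.
Inflow: F_in = 9.97 × 45 = 448.65 mm·m/s
Outflow: F_out = 9.4 × 32.2 = 302.68 mm·m/s
Steady-state rate R = (F_in − F_out)/L = (448.65 − 302.68) / 46100 m = 3.166e-03 mm/s.
R = 3.166e-03 × 3600 = 11.4 mm/hr.
Over 10 h: total = 11.4 × 10 = 114 mm.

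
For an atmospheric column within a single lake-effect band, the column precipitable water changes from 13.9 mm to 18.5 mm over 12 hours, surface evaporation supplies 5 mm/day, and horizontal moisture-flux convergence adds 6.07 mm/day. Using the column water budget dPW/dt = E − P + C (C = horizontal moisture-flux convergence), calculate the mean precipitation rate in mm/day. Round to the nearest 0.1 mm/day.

P ≈ 1.9 mm/day

dPW/dt = (18.5 − 13.9) mm / (12/24 day) = +9.200 mm/day.
P = E + C − dPW/dt = 5 + (6.07) − (+9.200) = 1.9 mm/day.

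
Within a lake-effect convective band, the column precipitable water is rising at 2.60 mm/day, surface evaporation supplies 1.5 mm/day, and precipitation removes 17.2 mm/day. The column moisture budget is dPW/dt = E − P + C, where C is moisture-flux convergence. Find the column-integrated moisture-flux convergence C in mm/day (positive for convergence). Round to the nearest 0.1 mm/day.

dPW/dt = +2.60 mm/day.
C = dPW/dt − E + P = (+2.60) − 1.5 + 17.2 = 18.3 mm/day.

C ≈ 18.3 mm/day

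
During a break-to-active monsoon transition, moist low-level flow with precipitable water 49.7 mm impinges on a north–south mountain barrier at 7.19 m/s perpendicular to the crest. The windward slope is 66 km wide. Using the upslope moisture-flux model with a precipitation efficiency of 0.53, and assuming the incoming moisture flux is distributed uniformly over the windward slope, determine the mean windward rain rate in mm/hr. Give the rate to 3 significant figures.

R ≈ 10.3 mm/hr

Incoming column moisture flux per unit ridge length: F = V × PW = 7.19 × 49.7 = 357.343 mm·m/s.
Spread over the 66 km slope with efficiency ε = 0.53: R = ε·F/W = 0.53 × 357.343 / 66000 m = 2.870e-03 mm/s.
R = 2.870e-03 × 3600 = 10.3 mm/hr.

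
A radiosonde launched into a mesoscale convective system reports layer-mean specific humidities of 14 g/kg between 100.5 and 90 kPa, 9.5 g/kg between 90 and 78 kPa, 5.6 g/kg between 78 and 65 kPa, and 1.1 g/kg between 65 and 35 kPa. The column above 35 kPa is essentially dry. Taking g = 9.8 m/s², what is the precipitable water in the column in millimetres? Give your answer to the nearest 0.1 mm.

Precipitable water is the column-integrated vapour mass per unit area: PW = (1/g) Σ q̄ Δp, with q in kg/kg and Δp in Pa (1 kg/m² of water = 1 mm).
Layer 100.5–90 kPa: Δp = 105 hPa = 10500 Pa, q̄ = 0.014 kg/kg → 0.014 × 10500 / 9.8 = 15.00 mm
Layer 90–78 kPa: Δp = 120 hPa = 12000 Pa, q̄ = 0.0095 kg/kg → 0.0095 × 12000 / 9.8 = 11.63 mm
Layer 78–65 kPa: Δp = 130 hPa = 13000 Pa, q̄ = 0.0056 kg/kg → 0.0056 × 13000 / 9.8 = 7.43 mm
Layer 65–35 kPa: Δp = 300 hPa = 30000 Pa, q̄ = 0.0011 kg/kg → 0.0011 × 30000 / 9.8 = 3.37 mm
PW = 15.00 + 11.63 + 7.43 + 3.37 = 37.43 ≈ 37.4 mm.

PW ≈ 37.4 mm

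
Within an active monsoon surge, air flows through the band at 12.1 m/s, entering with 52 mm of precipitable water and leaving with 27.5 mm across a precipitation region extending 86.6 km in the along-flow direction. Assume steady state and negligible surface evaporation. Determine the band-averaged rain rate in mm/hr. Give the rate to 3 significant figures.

R ≈ 12.3 mm/hr

Column moisture flux per unit crosswind length is F = V × PW.
Inflow: F_in = 12.1 × 52 = 629.2 mm·m/s
Outflow: F_out = 12.1 × 27.5 = 332.75 mm·m/s
Steady-state rate R = (F_in − F_out)/L = (629.2 − 332.75) / 86600 m = 3.423e-03 mm/s.
R = 3.423e-03 × 3600 = 12.3 mm/hr.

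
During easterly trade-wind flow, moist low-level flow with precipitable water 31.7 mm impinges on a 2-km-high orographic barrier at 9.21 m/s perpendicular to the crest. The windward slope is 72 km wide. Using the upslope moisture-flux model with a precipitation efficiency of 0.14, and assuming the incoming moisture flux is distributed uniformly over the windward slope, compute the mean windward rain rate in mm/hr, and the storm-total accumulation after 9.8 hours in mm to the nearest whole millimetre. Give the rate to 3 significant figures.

R ≈ 2.04 mm/hr; total ≈ 20 mm

Incoming column moisture flux per unit ridge length: F = V × PW = 9.21 × 31.7 = 291.957 mm·m/s.
Spread over the 72 km slope with efficiency ε = 0.14: R = ε·F/W = 0.14 × 291.957 / 72000 m = 5.677e-04 mm/s.
R = 5.677e-04 × 3600 = 2.04 mm/hr.
Over 9.8 h: total = 2.04 × 9.8 = 19.992 ≈ 20 mm.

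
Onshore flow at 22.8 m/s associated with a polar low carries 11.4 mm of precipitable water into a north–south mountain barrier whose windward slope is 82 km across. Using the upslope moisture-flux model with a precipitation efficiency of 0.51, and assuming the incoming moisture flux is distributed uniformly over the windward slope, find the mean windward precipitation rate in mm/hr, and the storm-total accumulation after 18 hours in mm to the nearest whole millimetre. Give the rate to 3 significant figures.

Incoming column moisture flux per unit ridge length: F = V × PW = 22.8 × 11.4 = 259.92 mm·m/s.
Spread over the 82 km slope with efficiency ε = 0.51: R = ε·F/W = 0.51 × 259.92 / 82000 m = 1.617e-03 mm/s.
R = 1.617e-03 × 3600 = 5.82 mm/hr.
Over 18 h: total = 5.82 × 18 = 104.76 ≈ 105 mm.

R ≈ 5.82 mm/hr; total ≈ 105 mm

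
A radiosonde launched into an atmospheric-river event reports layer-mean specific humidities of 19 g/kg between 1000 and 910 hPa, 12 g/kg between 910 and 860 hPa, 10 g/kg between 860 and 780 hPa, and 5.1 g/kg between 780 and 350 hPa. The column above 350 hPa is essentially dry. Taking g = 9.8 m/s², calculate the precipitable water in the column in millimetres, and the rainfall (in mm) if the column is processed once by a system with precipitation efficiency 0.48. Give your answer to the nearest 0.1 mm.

Precipitable water is the column-integrated vapour mass per unit area: PW = (1/g) Σ q̄ Δp, with q in kg/kg and Δp in Pa (1 kg/m² of water = 1 mm).
Layer 1000–910 hPa: Δp = 90 hPa = 9000 Pa, q̄ = 0.019 kg/kg → 0.019 × 9000 / 9.8 = 17.45 mm
Layer 910–860 hPa: Δp = 50 hPa = 5000 Pa, q̄ = 0.012 kg/kg → 0.012 × 5000 / 9.8 = 6.12 mm
Layer 860–780 hPa: Δp = 80 hPa = 8000 Pa, q̄ = 0.01 kg/kg → 0.01 × 8000 / 9.8 = 8.16 mm
Layer 780–350 hPa: Δp = 430 hPa = 43000 Pa, q̄ = 0.0051 kg/kg → 0.0051 × 43000 / 9.8 = 22.38 mm
PW = 17.45 + 6.12 + 8.16 + 22.38 = 54.11 ≈ 54.1 mm.
Rainfall = ε × PW = 0.48 × 54.1 = 26.0 mm.

PW ≈ 54.1 mm; rainfall ≈ 26.0 mm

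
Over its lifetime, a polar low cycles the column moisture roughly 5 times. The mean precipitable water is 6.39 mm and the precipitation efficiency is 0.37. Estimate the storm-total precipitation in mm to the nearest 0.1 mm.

precipitation ≈ 11.8 mm

Each cycle deposits ε × PW = 0.37 × 6.39 = 2.3643 mm.
Over 5 cycles: 5 × 2.3643 = 11.8 mm.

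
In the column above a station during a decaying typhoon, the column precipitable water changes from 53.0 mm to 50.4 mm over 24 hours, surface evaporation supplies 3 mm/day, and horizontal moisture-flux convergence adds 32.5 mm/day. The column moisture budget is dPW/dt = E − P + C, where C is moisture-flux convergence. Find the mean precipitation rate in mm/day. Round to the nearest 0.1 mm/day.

P ≈ 38.1 mm/day

dPW/dt = (50.4 − 53.0) mm / (24/24 day) = -2.600 mm/day.
P = E + C − dPW/dt = 3 + (32.5) − (-2.600) = 38.1 mm/day.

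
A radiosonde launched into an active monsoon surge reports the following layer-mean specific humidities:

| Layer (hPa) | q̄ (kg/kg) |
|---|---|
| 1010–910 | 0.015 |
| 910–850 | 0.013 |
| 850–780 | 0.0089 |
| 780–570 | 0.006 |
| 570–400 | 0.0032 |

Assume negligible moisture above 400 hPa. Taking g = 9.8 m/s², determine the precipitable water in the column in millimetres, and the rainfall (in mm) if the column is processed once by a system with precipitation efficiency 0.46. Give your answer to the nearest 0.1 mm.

PW ≈ 48.0 mm; rainfall ≈ 22.1 mm

Precipitable water is the column-integrated vapour mass per unit area: PW = (1/g) Σ q̄ Δp, with q in kg/kg and Δp in Pa (1 kg/m² of water = 1 mm).
Layer 1010–910 hPa: Δp = 100 hPa = 10000 Pa, q̄ = 0.015 kg/kg → 0.015 × 10000 / 9.8 = 15.31 mm
Layer 910–850 hPa: Δp = 60 hPa = 6000 Pa, q̄ = 0.013 kg/kg → 0.013 × 6000 / 9.8 = 7.96 mm
Layer 850–780 hPa: Δp = 70 hPa = 7000 Pa, q̄ = 0.0089 kg/kg → 0.0089 × 7000 / 9.8 = 6.36 mm
Layer 780–570 hPa: Δp = 210 hPa = 21000 Pa, q̄ = 0.006 kg/kg → 0.006 × 21000 / 9.8 = 12.86 mm
Layer 570–400 hPa: Δp = 170 hPa = 17000 Pa, q̄ = 0.0032 kg/kg → 0.0032 × 17000 / 9.8 = 5.55 mm
PW = 15.31 + 7.96 + 6.36 + 12.86 + 5.55 = 48.04 ≈ 48.0 mm.
Rainfall = ε × PW = 0.46 × 48.0 = 22.1 mm.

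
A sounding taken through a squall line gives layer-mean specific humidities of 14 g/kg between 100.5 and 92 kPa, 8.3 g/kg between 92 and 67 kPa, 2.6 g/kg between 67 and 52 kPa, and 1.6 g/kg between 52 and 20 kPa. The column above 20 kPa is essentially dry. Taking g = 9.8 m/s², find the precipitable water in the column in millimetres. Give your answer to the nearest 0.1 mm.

PW ≈ 42.5 mm

Precipitable water is the column-integrated vapour mass per unit area: PW = (1/g) Σ q̄ Δp, with q in kg/kg and Δp in Pa (1 kg/m² of water = 1 mm).
Layer 100.5–92 kPa: Δp = 85 hPa = 8500 Pa, q̄ = 0.014 kg/kg → 0.014 × 8500 / 9.8 = 12.14 mm
Layer 92–67 kPa: Δp = 250 hPa = 25000 Pa, q̄ = 0.0083 kg/kg → 0.0083 × 25000 / 9.8 = 21.17 mm
Layer 67–52 kPa: Δp = 150 hPa = 15000 Pa, q̄ = 0.0026 kg/kg → 0.0026 × 15000 / 9.8 = 3.98 mm
Layer 52–20 kPa: Δp = 320 hPa = 32000 Pa, q̄ = 0.0016 kg/kg → 0.0016 × 32000 / 9.8 = 5.22 mm
PW = 12.14 + 21.17 + 3.98 + 5.22 = 42.51 ≈ 42.5 mm.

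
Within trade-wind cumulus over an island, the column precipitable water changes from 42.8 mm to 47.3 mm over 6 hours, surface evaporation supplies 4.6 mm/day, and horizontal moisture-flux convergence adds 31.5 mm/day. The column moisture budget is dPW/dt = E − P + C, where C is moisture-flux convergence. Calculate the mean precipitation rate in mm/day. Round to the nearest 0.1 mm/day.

P ≈ 18.1 mm/day

dPW/dt = (47.3 − 42.8) mm / (6/24 day) = +18.000 mm/day.
P = E + C − dPW/dt = 4.6 + (31.5) − (+18.000) = 18.1 mm/day.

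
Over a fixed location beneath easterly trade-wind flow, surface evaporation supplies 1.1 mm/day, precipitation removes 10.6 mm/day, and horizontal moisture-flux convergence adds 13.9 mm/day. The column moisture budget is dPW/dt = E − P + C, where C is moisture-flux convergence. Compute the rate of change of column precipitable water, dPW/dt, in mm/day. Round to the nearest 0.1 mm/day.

dPW/dt = E − P + C = 1.1 − 10.6 + (13.9) = 4.4 mm/day.

dPW/dt ≈ 4.4 mm/day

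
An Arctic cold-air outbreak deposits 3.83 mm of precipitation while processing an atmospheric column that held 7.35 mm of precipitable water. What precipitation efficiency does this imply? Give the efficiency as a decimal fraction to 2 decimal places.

ε = precipitation / PW = 3.83 / 7.35 = 0.52.

ε ≈ 0.52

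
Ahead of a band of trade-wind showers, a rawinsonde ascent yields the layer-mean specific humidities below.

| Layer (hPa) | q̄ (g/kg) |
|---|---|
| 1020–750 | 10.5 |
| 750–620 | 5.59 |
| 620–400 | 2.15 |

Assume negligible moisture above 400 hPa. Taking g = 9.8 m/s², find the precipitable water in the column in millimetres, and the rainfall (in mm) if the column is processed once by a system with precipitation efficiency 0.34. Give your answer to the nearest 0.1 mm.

PW ≈ 41.2 mm; rainfall ≈ 14.0 mm

Precipitable water is the column-integrated vapour mass per unit area: PW = (1/g) Σ q̄ Δp, with q in kg/kg and Δp in Pa (1 kg/m² of water = 1 mm).
Layer 1020–750 hPa: Δp = 270 hPa = 27000 Pa, q̄ = 0.0105 kg/kg → 0.0105 × 27000 / 9.8 = 28.93 mm
Layer 750–620 hPa: Δp = 130 hPa = 13000 Pa, q̄ = 0.00559 kg/kg → 0.00559 × 13000 / 9.8 = 7.42 mm
Layer 620–400 hPa: Δp = 220 hPa = 22000 Pa, q̄ = 0.00215 kg/kg → 0.00215 × 22000 / 9.8 = 4.83 mm
PW = 28.93 + 7.42 + 4.83 = 41.18 ≈ 41.2 mm.
Rainfall = ε × PW = 0.34 × 41.2 = 14.0 mm.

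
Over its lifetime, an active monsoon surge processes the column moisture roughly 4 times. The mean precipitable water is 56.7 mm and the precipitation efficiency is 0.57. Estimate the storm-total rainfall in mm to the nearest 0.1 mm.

Each cycle deposits ε × PW = 0.57 × 56.7 = 32.319 mm.
Over 4 cycles: 4 × 32.319 = 129.3 mm.

rainfall ≈ 129.3 mm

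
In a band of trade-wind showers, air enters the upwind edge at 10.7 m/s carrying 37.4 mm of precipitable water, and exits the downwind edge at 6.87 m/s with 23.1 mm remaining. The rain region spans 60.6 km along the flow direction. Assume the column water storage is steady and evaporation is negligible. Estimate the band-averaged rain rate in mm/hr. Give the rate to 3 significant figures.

Column moisture flux per unit crosswind length is F = V × PW.
Inflow: F_in = 10.7 × 37.4 = 400.18 mm·m/s
Outflow: F_out = 6.87 × 23.1 = 158.697 mm·m/s
Steady-state rate R = (F_in − F_out)/L = (400.18 − 158.697) / 60600 m = 3.985e-03 mm/s.
R = 3.985e-03 × 3600 = 14.3 mm/hr.

R ≈ 14.3 mm/hr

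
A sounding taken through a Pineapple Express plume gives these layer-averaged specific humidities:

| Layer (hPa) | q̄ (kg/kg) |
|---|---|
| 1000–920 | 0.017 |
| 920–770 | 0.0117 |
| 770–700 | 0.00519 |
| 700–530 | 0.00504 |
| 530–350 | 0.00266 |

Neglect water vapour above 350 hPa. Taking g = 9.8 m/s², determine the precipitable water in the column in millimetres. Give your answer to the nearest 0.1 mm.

Precipitable water is the column-integrated vapour mass per unit area: PW = (1/g) Σ q̄ Δp, with q in kg/kg and Δp in Pa (1 kg/m² of water = 1 mm).
Layer 1000–920 hPa: Δp = 80 hPa = 8000 Pa, q̄ = 0.017 kg/kg → 0.017 × 8000 / 9.8 = 13.88 mm
Layer 920–770 hPa: Δp = 150 hPa = 15000 Pa, q̄ = 0.0117 kg/kg → 0.0117 × 15000 / 9.8 = 17.91 mm
Layer 770–700 hPa: Δp = 70 hPa = 7000 Pa, q̄ = 0.00519 kg/kg → 0.00519 × 7000 / 9.8 = 3.71 mm
Layer 700–530 hPa: Δp = 170 hPa = 17000 Pa, q̄ = 0.00504 kg/kg → 0.00504 × 17000 / 9.8 = 8.74 mm
Layer 530–350 hPa: Δp = 180 hPa = 18000 Pa, q̄ = 0.00266 kg/kg → 0.00266 × 18000 / 9.8 = 4.89 mm
PW = 13.88 + 17.91 + 3.71 + 8.74 + 4.89 = 49.13 ≈ 49.1 mm.

PW ≈ 49.1 mm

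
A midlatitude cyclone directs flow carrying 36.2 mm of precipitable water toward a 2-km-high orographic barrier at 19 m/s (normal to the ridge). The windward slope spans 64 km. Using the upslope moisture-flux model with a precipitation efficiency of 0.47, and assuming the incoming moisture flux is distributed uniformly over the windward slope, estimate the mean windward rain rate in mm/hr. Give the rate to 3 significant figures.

R ≈ 18.2 mm/hr

Incoming column moisture flux per unit ridge length: F = V × PW = 19 × 36.2 = 687.8 mm·m/s.
Spread over the 64 km slope with efficiency ε = 0.47: R = ε·F/W = 0.47 × 687.8 / 64000 m = 5.051e-03 mm/s.
R = 5.051e-03 × 3600 = 18.2 mm/hr.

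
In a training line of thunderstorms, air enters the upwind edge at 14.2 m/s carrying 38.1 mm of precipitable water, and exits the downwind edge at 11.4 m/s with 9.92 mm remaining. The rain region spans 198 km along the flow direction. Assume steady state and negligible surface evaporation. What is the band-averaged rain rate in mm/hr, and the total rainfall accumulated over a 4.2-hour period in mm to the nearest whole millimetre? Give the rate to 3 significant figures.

R ≈ 7.78 mm/hr; total ≈ 33 mm

Column moisture flux per unit crosswind length is F = V × PW.
Inflow: F_in = 14.2 × 38.1 = 541.02 mm·m/s
Outflow: F_out = 11.4 × 9.92 = 113.088 mm·m/s
Steady-state rate R = (F_in − F_out)/L = (541.02 − 113.088) / 198000 m = 2.161e-03 mm/s.
R = 2.161e-03 × 3600 = 7.78 mm/hr.
Over 4.2 h: total = 7.78 × 4.2 = 32.676 ≈ 33 mm.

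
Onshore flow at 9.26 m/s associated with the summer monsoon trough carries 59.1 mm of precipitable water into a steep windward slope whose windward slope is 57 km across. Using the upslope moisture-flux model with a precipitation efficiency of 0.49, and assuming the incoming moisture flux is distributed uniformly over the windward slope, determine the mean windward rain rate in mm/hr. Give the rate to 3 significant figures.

R ≈ 16.9 mm/hr

Incoming column moisture flux per unit ridge length: F = V × PW = 9.26 × 59.1 = 547.266 mm·m/s.
Spread over the 57 km slope with efficiency ε = 0.49: R = ε·F/W = 0.49 × 547.266 / 57000 m = 4.705e-03 mm/s.
R = 4.705e-03 × 3600 = 16.9 mm/hr.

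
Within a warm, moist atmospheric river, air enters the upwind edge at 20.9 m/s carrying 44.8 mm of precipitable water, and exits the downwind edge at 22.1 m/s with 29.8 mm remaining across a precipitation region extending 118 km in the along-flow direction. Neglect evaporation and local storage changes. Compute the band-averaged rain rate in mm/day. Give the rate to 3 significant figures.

R ≈ 203 mm/day

Column moisture flux per unit crosswind length is F = V × PW.
Inflow: F_in = 20.9 × 44.8 = 936.32 mm·m/s
Outflow: F_out = 22.1 × 29.8 = 658.58 mm·m/s
Steady-state rate R = (F_in − F_out)/L = (936.32 − 658.58) / 118000 m = 2.354e-03 mm/s.
R = 2.354e-03 × 3600 × 24 = 203 mm/day.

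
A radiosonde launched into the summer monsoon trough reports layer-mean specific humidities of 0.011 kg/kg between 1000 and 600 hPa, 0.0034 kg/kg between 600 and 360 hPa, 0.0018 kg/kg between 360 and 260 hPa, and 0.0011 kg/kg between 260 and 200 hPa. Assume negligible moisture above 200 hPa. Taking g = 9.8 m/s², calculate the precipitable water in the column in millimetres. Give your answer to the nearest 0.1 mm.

Precipitable water is the column-integrated vapour mass per unit area: PW = (1/g) Σ q̄ Δp, with q in kg/kg and Δp in Pa (1 kg/m² of water = 1 mm).
Layer 1000–600 hPa: Δp = 400 hPa = 40000 Pa, q̄ = 0.011 kg/kg → 0.011 × 40000 / 9.8 = 44.90 mm
Layer 600–360 hPa: Δp = 240 hPa = 24000 Pa, q̄ = 0.0034 kg/kg → 0.0034 × 24000 / 9.8 = 8.33 mm
Layer 360–260 hPa: Δp = 100 hPa = 10000 Pa, q̄ = 0.0018 kg/kg → 0.0018 × 10000 / 9.8 = 1.84 mm
Layer 260–200 hPa: Δp = 60 hPa = 6000 Pa, q̄ = 0.0011 kg/kg → 0.0011 × 6000 / 9.8 = 0.67 mm
PW = 44.90 + 8.33 + 1.84 + 0.67 = 55.74 ≈ 55.7 mm.

PW ≈ 55.7 mm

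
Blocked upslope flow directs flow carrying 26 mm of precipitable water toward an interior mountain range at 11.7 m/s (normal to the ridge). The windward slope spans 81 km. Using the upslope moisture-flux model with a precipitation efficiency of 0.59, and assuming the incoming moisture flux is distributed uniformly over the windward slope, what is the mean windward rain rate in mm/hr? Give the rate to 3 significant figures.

Incoming column moisture flux per unit ridge length: F = V × PW = 11.7 × 26 = 304.2 mm·m/s.
Spread over the 81 km slope with efficiency ε = 0.59: R = ε·F/W = 0.59 × 304.2 / 81000 m = 2.216e-03 mm/s.
R = 2.216e-03 × 3600 = 7.98 mm/hr.

R ≈ 7.98 mm/hr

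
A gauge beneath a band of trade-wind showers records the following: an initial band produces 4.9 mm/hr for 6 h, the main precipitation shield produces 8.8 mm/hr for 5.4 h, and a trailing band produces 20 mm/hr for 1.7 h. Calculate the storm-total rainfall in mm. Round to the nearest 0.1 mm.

Total = Σ Rᵢ Δtᵢ = 4.9 × 6 + 8.8 × 5.4 + 20 × 1.7
      = 29.4 + 47.52 + 34 = 110.9 mm.

total ≈ 110.9 mm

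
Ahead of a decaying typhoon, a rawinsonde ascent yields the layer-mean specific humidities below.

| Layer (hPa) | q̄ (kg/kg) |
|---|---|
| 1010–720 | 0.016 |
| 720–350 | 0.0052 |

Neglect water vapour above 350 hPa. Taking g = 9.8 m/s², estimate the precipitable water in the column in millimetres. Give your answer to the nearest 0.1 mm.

Precipitable water is the column-integrated vapour mass per unit area: PW = (1/g) Σ q̄ Δp, with q in kg/kg and Δp in Pa (1 kg/m² of water = 1 mm).
Layer 1010–720 hPa: Δp = 290 hPa = 29000 Pa, q̄ = 0.016 kg/kg → 0.016 × 29000 / 9.8 = 47.35 mm
Layer 720–350 hPa: Δp = 370 hPa = 37000 Pa, q̄ = 0.0052 kg/kg → 0.0052 × 37000 / 9.8 = 19.63 mm
PW = 47.35 + 19.63 = 66.98 ≈ 67.0 mm.

PW ≈ 67.0 mm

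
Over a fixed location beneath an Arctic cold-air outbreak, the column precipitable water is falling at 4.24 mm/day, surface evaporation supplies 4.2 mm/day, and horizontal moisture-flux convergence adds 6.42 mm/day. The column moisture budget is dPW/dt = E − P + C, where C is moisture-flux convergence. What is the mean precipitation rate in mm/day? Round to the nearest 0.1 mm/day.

P ≈ 14.9 mm/day

dPW/dt = -4.24 mm/day.
P = E + C − dPW/dt = 4.2 + (6.42) − (-4.24) = 14.9 mm/day.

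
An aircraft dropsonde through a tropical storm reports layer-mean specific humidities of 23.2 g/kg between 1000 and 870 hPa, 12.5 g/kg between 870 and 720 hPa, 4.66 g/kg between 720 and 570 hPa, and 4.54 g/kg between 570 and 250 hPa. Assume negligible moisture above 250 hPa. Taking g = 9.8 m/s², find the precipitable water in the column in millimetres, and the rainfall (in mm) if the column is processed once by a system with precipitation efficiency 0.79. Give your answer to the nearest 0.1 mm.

PW ≈ 71.9 mm; rainfall ≈ 56.8 mm

Precipitable water is the column-integrated vapour mass per unit area: PW = (1/g) Σ q̄ Δp, with q in kg/kg and Δp in Pa (1 kg/m² of water = 1 mm).
Layer 1000–870 hPa: Δp = 130 hPa = 13000 Pa, q̄ = 0.0232 kg/kg → 0.0232 × 13000 / 9.8 = 30.78 mm
Layer 870–720 hPa: Δp = 150 hPa = 15000 Pa, q̄ = 0.0125 kg/kg → 0.0125 × 15000 / 9.8 = 19.13 mm
Layer 720–570 hPa: Δp = 150 hPa = 15000 Pa, q̄ = 0.00466 kg/kg → 0.00466 × 15000 / 9.8 = 7.13 mm
Layer 570–250 hPa: Δp = 320 hPa = 32000 Pa, q̄ = 0.00454 kg/kg → 0.00454 × 32000 / 9.8 = 14.82 mm
PW = 30.78 + 19.13 + 7.13 + 14.82 = 71.86 ≈ 71.9 mm.
Rainfall = ε × PW = 0.79 × 71.9 = 56.8 mm.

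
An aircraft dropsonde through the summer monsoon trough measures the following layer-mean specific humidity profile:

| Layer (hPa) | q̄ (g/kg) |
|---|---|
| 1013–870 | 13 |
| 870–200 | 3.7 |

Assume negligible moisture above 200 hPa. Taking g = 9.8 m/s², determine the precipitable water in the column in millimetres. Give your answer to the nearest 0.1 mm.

PW ≈ 44.3 mm

Precipitable water is the column-integrated vapour mass per unit area: PW = (1/g) Σ q̄ Δp, with q in kg/kg and Δp in Pa (1 kg/m² of water = 1 mm).
Layer 1013–870 hPa: Δp = 143 hPa = 14300 Pa, q̄ = 0.013 kg/kg → 0.013 × 14300 / 9.8 = 18.97 mm
Layer 870–200 hPa: Δp = 670 hPa = 67000 Pa, q̄ = 0.0037 kg/kg → 0.0037 × 67000 / 9.8 = 25.30 mm
PW = 18.97 + 25.30 = 44.27 ≈ 44.3 mm.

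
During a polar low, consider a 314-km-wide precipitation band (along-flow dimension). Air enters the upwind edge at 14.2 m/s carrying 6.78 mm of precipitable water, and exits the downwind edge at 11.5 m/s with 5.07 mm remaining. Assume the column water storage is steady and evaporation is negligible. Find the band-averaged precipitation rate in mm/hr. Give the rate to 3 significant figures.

R ≈ 0.435 mm/hr

Column moisture flux per unit crosswind length is F = V × PW.
Inflow: F_in = 14.2 × 6.78 = 96.276 mm·m/s
Outflow: F_out = 11.5 × 5.07 = 58.305 mm·m/s
Steady-state rate R = (F_in − F_out)/L = (96.276 − 58.305) / 314000 m = 1.209e-04 mm/s.
R = 1.209e-04 × 3600 = 0.435 mm/hr.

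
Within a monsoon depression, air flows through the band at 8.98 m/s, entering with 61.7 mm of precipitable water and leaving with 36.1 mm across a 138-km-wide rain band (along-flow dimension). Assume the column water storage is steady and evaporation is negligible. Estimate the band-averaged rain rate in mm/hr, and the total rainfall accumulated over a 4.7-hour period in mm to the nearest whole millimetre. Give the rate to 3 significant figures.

Column moisture flux per unit crosswind length is F = V × PW.
Inflow: F_in = 8.98 × 61.7 = 554.066 mm·m/s
Outflow: F_out = 8.98 × 36.1 = 324.178 mm·m/s
Steady-state rate R = (F_in − F_out)/L = (554.066 − 324.178) / 138000 m = 1.666e-03 mm/s.
R = 1.666e-03 × 3600 = 6.00 mm/hr.
Over 4.7 h: total = 6.00 × 4.7 = 28.2 ≈ 28 mm.

R ≈ 6.00 mm/hr; total ≈ 28 mm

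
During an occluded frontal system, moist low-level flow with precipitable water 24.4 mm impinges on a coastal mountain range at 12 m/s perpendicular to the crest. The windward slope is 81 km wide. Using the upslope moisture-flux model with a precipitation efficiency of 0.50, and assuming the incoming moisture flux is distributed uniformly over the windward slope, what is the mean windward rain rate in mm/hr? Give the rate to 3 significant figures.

R ≈ 6.51 mm/hr

Incoming column moisture flux per unit ridge length: F = V × PW = 12 × 24.4 = 292.8 mm·m/s.
Spread over the 81 km slope with efficiency ε = 0.50: R = ε·F/W = 0.50 × 292.8 / 81000 m = 1.807e-03 mm/s.
R = 1.807e-03 × 3600 = 6.51 mm/hr.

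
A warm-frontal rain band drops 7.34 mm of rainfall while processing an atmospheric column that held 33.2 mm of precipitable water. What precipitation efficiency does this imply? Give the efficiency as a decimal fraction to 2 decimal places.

ε = rainfall / PW = 7.34 / 33.2 = 0.22.

ε ≈ 0.22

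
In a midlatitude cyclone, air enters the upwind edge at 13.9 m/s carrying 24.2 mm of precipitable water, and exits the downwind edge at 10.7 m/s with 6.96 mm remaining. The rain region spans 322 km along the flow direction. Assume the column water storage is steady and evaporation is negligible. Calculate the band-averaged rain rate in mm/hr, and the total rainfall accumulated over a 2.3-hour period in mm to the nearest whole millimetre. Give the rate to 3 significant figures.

Column moisture flux per unit crosswind length is F = V × PW.
Inflow: F_in = 13.9 × 24.2 = 336.38 mm·m/s
Outflow: F_out = 10.7 × 6.96 = 74.472 mm·m/s
Steady-state rate R = (F_in − F_out)/L = (336.38 − 74.472) / 322000 m = 8.134e-04 mm/s.
R = 8.134e-04 × 3600 = 2.93 mm/hr.
Over 2.3 h: total = 2.93 × 2.3 = 6.739 ≈ 7 mm.

R ≈ 2.93 mm/hr; total ≈ 7 mm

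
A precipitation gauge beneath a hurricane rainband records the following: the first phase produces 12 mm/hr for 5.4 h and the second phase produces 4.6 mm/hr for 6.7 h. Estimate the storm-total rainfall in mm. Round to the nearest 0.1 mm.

total ≈ 95.6 mm

Total = Σ Rᵢ Δtᵢ = 12 × 5.4 + 4.6 × 6.7
      = 64.8 + 30.82 = 95.6 mm.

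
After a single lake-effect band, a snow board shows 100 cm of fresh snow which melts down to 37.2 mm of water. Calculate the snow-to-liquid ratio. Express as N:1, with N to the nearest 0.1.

ratio ≈ 26.9

Ratio = snow depth / SWE = 1000 mm / 37.2 mm = 26.9, i.e. 26.9:1.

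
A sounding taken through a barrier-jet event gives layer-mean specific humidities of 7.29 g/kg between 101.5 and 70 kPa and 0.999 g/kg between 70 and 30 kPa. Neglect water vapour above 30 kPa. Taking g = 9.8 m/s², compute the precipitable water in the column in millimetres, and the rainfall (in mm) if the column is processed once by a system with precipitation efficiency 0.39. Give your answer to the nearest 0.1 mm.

Precipitable water is the column-integrated vapour mass per unit area: PW = (1/g) Σ q̄ Δp, with q in kg/kg and Δp in Pa (1 kg/m² of water = 1 mm).
Layer 101.5–70 kPa: Δp = 315 hPa = 31500 Pa, q̄ = 0.00729 kg/kg → 0.00729 × 31500 / 9.8 = 23.43 mm
Layer 70–30 kPa: Δp = 400 hPa = 40000 Pa, q̄ = 0.000999 kg/kg → 0.000999 × 40000 / 9.8 = 4.08 mm
PW = 23.43 + 4.08 = 27.51 ≈ 27.5 mm.
Rainfall = ε × PW = 0.39 × 27.5 = 10.7 mm.

PW ≈ 27.5 mm; rainfall ≈ 10.7 mm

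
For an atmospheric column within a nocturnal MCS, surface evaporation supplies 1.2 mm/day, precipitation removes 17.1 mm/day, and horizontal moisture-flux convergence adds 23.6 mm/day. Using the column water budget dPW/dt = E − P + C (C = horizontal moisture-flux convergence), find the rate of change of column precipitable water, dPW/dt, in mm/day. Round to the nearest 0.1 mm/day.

dPW/dt = E − P + C = 1.2 − 17.1 + (23.6) = 7.7 mm/day.

dPW/dt ≈ 7.7 mm/day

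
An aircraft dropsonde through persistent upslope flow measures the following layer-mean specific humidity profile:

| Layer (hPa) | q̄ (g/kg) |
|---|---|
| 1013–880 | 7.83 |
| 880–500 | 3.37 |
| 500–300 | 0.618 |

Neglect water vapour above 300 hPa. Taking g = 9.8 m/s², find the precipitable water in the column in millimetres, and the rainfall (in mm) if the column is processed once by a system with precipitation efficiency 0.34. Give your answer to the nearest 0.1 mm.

Precipitable water is the column-integrated vapour mass per unit area: PW = (1/g) Σ q̄ Δp, with q in kg/kg and Δp in Pa (1 kg/m² of water = 1 mm).
Layer 1013–880 hPa: Δp = 133 hPa = 13300 Pa, q̄ = 0.00783 kg/kg → 0.00783 × 13300 / 9.8 = 10.63 mm
Layer 880–500 hPa: Δp = 380 hPa = 38000 Pa, q̄ = 0.00337 kg/kg → 0.00337 × 38000 / 9.8 = 13.07 mm
Layer 500–300 hPa: Δp = 200 hPa = 20000 Pa, q̄ = 0.000618 kg/kg → 0.000618 × 20000 / 9.8 = 1.26 mm
PW = 10.63 + 13.07 + 1.26 = 24.96 ≈ 25.0 mm.
Rainfall = ε × PW = 0.34 × 25.0 = 8.5 mm.

PW ≈ 25.0 mm; rainfall ≈ 8.5 mm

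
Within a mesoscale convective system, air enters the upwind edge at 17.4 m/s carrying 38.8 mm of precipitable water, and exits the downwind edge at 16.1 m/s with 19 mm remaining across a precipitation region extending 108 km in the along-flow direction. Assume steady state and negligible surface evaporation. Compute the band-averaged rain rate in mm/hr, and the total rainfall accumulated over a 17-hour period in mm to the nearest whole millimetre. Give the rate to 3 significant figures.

R ≈ 12.3 mm/hr; total ≈ 209 mm

Column moisture flux per unit crosswind length is F = V × PW.
Inflow: F_in = 17.4 × 38.8 = 675.12 mm·m/s
Outflow: F_out = 16.1 × 19 = 305.9 mm·m/s
Steady-state rate R = (F_in − F_out)/L = (675.12 − 305.9) / 108000 m = 3.419e-03 mm/s.
R = 3.419e-03 × 3600 = 12.3 mm/hr.
Over 17 h: total = 12.3 × 17 = 209.1 ≈ 209 mm.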